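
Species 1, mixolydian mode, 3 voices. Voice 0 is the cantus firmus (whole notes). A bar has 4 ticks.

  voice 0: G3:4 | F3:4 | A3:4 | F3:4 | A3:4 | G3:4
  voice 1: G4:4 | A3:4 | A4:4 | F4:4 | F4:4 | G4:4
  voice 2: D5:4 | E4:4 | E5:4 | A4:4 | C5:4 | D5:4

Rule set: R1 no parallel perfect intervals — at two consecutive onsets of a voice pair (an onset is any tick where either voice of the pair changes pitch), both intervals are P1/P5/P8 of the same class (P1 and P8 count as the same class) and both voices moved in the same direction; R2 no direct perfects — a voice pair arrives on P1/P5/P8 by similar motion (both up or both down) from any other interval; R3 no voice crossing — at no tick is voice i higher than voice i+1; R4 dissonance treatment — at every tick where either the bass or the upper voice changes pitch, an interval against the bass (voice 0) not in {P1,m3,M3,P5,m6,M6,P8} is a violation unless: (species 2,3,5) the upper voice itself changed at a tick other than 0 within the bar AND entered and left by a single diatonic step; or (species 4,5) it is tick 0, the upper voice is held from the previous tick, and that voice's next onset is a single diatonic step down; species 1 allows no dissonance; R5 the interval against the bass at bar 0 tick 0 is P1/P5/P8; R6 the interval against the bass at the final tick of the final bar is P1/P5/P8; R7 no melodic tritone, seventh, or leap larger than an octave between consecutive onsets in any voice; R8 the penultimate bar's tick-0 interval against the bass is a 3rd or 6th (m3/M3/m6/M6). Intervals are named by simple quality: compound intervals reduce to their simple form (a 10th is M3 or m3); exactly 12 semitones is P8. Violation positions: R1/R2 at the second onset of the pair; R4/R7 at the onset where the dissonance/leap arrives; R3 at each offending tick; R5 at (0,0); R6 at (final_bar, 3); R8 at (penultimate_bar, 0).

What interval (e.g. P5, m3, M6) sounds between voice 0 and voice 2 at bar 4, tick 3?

voice 0=A3 voice 2=C5 -> m3

m3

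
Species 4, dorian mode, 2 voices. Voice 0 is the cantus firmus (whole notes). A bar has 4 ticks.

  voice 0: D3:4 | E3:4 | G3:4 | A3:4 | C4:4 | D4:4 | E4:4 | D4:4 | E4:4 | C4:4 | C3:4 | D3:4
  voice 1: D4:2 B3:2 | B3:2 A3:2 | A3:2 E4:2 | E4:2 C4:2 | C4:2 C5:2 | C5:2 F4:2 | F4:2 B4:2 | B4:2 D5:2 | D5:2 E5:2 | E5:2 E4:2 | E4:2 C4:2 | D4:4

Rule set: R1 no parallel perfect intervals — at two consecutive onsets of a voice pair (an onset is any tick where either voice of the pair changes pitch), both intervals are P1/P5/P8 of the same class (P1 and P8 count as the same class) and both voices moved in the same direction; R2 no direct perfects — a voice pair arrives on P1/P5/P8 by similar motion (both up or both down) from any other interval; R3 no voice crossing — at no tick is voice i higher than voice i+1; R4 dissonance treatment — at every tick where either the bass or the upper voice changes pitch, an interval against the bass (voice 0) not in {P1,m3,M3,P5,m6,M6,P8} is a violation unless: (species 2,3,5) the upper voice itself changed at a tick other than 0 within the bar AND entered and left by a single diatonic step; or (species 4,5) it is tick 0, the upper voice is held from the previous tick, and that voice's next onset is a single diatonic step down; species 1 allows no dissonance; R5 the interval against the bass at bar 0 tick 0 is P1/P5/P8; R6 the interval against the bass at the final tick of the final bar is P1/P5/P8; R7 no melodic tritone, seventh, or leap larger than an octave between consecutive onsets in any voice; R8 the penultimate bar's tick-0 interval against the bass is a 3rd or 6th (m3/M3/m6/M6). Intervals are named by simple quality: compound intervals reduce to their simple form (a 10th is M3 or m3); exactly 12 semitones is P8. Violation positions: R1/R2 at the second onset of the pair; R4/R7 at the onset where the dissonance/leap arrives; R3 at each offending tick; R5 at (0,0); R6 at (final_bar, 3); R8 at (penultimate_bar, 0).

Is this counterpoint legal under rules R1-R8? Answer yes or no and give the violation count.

No (7 violations)

bar 0: v0=D3 v1=D4 (P8)
bar 1: v0=E3 v1=B3 (P5)
bar 2: v0=G3 v1=A3 (M2)
bar 3: v0=A3 v1=E4 (P5)
bar 4: v0=C4 v1=C4 (P1)
bar 5: v0=D4 v1=C5 (m7)
bar 6: v0=E4 v1=F4 (m2)
bar 7: v0=D4 v1=B4 (M6)
bar 8: v0=E4 v1=D5 (m7)
bar 9: v0=C4 v1=E5 (M3)
bar 10: v0=C3 v1=E4 (M3)
bar 11: v0=D3 v1=D4 (P8)
  R4 @ bar1.2: E3/A3 P4 untreated
  R4 @ bar2.0: G3/A3 M2 untreated
  R4 @ bar5.0: D4/C5 m7 untreated
  R4 @ bar6.0: E4/F4 m2 untreated
  R7 @ bar6.2: F4->B4 leap 6st
  R4 @ bar8.0: E4/D5 m7 untreated
  R1 @ bar11.0: C3/C4 P8 -> D3/D4 P8 similar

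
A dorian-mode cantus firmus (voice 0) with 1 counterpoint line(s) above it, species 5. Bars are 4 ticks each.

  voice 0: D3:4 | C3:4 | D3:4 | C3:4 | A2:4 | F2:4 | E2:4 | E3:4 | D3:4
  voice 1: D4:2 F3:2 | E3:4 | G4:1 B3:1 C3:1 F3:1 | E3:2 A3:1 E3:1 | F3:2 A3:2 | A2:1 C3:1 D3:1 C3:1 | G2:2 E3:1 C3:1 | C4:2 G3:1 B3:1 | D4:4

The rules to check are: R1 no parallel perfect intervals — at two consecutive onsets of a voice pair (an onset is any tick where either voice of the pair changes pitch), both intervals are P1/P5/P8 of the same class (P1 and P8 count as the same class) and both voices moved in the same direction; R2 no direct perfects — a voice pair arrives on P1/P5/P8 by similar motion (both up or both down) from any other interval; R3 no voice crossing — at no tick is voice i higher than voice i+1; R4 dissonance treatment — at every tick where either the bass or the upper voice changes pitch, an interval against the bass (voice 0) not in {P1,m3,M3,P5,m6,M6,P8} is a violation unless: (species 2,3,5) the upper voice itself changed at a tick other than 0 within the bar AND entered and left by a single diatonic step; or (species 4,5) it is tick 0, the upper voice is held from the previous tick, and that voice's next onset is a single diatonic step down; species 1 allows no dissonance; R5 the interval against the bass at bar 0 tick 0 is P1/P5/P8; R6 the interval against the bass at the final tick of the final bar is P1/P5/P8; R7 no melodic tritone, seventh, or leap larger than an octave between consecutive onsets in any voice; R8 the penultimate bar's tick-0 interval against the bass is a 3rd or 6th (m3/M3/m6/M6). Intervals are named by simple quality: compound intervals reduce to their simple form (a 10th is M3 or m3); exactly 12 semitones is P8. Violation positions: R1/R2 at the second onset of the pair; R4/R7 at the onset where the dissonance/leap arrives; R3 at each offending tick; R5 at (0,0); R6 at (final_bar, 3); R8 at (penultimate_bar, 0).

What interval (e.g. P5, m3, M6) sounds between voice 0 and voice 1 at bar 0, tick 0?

voice 0=D3 voice 1=D4 -> P8

P8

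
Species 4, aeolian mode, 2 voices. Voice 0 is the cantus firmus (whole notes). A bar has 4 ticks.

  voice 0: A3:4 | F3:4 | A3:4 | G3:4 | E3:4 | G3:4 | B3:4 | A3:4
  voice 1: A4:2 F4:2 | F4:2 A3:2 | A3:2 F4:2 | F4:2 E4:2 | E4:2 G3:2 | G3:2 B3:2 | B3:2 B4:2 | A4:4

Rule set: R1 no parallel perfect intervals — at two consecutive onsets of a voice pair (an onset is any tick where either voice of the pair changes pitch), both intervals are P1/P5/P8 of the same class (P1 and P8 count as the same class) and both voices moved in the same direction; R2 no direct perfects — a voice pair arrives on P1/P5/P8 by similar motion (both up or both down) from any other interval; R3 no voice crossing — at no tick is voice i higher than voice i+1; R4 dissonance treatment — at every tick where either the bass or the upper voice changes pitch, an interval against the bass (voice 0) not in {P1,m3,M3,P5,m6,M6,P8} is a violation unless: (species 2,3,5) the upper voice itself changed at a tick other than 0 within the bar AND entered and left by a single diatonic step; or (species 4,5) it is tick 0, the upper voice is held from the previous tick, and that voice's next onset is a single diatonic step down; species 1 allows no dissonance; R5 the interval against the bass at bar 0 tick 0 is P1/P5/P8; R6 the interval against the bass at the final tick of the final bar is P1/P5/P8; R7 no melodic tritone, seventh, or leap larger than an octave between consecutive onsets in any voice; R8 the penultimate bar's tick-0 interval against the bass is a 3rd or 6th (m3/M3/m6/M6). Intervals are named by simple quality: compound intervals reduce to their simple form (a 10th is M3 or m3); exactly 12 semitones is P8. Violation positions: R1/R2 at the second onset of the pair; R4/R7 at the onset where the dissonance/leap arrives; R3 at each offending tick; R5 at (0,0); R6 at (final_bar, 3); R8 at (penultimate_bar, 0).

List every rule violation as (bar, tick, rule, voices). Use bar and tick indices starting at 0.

bar 0: v0=A3 v1=A4 downbeat P8
bar 1: v0=F3 v1=F4 downbeat P8
bar 2: v0=A3 v1=A3 downbeat P1
bar 3: v0=G3 v1=F4 downbeat m7
bar 4: v0=E3 v1=E4 downbeat P8
bar 5: v0=G3 v1=G3 downbeat P1
bar 6: v0=B3 v1=B3 downbeat P1
bar 7: v0=A3 v1=A4 downbeat P8
  -> R8 @ bar 6 tick 0 v(0, 1): penult P1 not 3rd/6th
  -> R1 @ bar 7 tick 0 v(0, 1): B3/B4 P8 -> A3/A4 P8 similar

(6, 0, R8, (0, 1))
(7, 0, R1, (0, 1))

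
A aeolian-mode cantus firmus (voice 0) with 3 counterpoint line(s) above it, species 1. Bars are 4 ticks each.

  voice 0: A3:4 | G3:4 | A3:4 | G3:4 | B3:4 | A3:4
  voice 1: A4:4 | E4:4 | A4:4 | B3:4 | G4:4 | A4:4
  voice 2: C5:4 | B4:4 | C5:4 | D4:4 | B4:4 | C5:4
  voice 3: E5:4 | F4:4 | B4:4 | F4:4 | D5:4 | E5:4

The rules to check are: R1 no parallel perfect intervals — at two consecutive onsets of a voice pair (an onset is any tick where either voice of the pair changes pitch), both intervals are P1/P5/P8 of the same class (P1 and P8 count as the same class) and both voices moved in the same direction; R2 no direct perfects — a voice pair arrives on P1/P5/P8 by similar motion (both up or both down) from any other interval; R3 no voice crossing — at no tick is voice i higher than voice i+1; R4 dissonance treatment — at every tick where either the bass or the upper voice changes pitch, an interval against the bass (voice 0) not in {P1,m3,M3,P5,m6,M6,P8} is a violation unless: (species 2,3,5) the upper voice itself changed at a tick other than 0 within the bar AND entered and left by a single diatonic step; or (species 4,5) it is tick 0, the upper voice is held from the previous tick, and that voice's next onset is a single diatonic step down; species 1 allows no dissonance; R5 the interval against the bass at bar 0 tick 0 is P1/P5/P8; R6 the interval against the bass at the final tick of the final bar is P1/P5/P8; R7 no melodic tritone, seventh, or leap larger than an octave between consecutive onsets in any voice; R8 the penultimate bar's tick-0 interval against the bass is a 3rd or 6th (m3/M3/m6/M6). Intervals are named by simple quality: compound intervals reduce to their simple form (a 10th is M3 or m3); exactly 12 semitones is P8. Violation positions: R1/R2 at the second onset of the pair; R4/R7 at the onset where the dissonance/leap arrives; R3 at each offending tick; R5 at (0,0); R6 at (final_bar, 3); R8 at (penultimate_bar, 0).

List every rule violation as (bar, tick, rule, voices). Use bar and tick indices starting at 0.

(0, 0, R5, (0, 2))
(1, 0, R2, (1, 2))
(1, 0, R3, (2, 3))
(1, 0, R4, (0, 3))
(1, 0, R7, (3,))
(1, 1, R3, (2, 3))
(1, 2, R3, (2, 3))
(1, 3, R3, (2, 3))
(2, 0, R2, (0, 1))
(2, 0, R3, (2, 3))
(2, 0, R4, (0, 3))
(2, 0, R7, (3,))
(2, 1, R3, (2, 3))
(2, 2, R3, (2, 3))
(2, 3, R3, (2, 3))
(3, 0, R2, (0, 2))
(3, 0, R4, (0, 3))
(3, 0, R7, (1,))
(3, 0, R7, (2,))
(3, 0, R7, (3,))
(4, 0, R2, (0, 2))
(4, 0, R2, (1, 3))
(4, 0, R8, (0, 2))
(5, 0, R1, (1, 3))
(5, 3, R6, (0, 2))

bar 0: v0=A3 v1=A4 v2=C5 v3=E5 downbeat P5
bar 1: v0=G3 v1=E4 v2=B4 v3=F4 downbeat m7
bar 2: v0=A3 v1=A4 v2=C5 v3=B4 downbeat M2
bar 3: v0=G3 v1=B3 v2=D4 v3=F4 downbeat m7
bar 4: v0=B3 v1=G4 v2=B4 v3=D5 downbeat m3
bar 5: v0=A3 v1=A4 v2=C5 v3=E5 downbeat P5
  -> R5 @ bar 0 tick 0 v(0, 2): opens on m3
  -> R2 @ bar 1 tick 0 v(1, 2): A4/C5 m3 -> E4/B4 P5 similar
  -> R3 @ bar 1 tick 0 v(2, 3): B4 above F4
  -> R4 @ bar 1 tick 0 v(0, 3): G3/F4 m7 untreated
  -> R7 @ bar 1 tick 0 v(3,): E5->F4 leap 11st
  -> R3 @ bar 1 tick 1 v(2, 3): B4 above F4
  -> R3 @ bar 1 tick 2 v(2, 3): B4 above F4
  -> R3 @ bar 1 tick 3 v(2, 3): B4 above F4
  -> R2 @ bar 2 tick 0 v(0, 1): G3/E4 M6 -> A3/A4 P8 similar
  -> R3 @ bar 2 tick 0 v(2, 3): C5 above B4
  -> R4 @ bar 2 tick 0 v(0, 3): A3/B4 M2 untreated
  -> R7 @ bar 2 tick 0 v(3,): F4->B4 leap 6st
  -> R3 @ bar 2 tick 1 v(2, 3): C5 above B4
  -> R3 @ bar 2 tick 2 v(2, 3): C5 above B4
  -> R3 @ bar 2 tick 3 v(2, 3): C5 above B4
  -> R2 @ bar 3 tick 0 v(0, 2): A3/C5 m3 -> G3/D4 P5 similar
  -> R4 @ bar 3 tick 0 v(0, 3): G3/F4 m7 untreated
  -> R7 @ bar 3 tick 0 v(1,): A4->B3 leap 10st
  -> R7 @ bar 3 tick 0 v(2,): C5->D4 leap 10st
  -> R7 @ bar 3 tick 0 v(3,): B4->F4 leap 6st
  -> R2 @ bar 4 tick 0 v(0, 2): G3/D4 P5 -> B3/B4 P8 similar
  -> R2 @ bar 4 tick 0 v(1, 3): B3/F4 TT -> G4/D5 P5 similar
  -> R8 @ bar 4 tick 0 v(0, 2): penult P8 not 3rd/6th
  -> R1 @ bar 5 tick 0 v(1, 3): G4/D5 P5 -> A4/E5 P5 similar
  -> R6 @ bar 5 tick 3 v(0, 2): closes on m3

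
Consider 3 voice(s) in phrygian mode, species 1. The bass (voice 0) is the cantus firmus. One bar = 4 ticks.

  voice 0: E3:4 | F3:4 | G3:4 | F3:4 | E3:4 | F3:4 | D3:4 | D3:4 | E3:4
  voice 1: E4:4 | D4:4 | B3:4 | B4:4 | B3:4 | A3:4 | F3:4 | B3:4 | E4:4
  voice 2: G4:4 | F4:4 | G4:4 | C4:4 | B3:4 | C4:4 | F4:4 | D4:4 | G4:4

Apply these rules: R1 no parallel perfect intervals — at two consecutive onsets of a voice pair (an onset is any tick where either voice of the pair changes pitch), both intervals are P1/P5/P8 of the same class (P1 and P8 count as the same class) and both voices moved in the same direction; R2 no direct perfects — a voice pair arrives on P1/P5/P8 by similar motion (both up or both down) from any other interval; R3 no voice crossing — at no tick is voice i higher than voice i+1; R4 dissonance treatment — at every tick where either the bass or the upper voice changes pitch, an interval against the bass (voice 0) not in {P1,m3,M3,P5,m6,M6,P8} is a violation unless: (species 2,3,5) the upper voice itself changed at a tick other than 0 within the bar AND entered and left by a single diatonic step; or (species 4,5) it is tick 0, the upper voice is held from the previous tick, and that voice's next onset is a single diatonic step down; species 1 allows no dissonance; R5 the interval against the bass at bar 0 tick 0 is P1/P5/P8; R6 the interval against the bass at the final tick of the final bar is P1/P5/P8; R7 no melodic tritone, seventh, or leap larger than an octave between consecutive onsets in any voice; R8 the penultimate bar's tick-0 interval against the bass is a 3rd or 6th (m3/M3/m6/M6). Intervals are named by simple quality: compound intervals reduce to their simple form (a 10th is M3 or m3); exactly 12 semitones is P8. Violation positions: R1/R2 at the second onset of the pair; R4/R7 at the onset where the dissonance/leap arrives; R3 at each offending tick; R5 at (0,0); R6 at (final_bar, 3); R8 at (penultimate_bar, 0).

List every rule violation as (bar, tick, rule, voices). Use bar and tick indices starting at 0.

bar 0: v0=E3 v1=E4 v2=G4 downbeat m3
bar 1: v0=F3 v1=D4 v2=F4 downbeat P8
bar 2: v0=G3 v1=B3 v2=G4 downbeat P8
bar 3: v0=F3 v1=B4 v2=C4 downbeat P5
bar 4: v0=E3 v1=B3 v2=B3 downbeat P5
bar 5: v0=F3 v1=A3 v2=C4 downbeat P5
bar 6: v0=D3 v1=F3 v2=F4 downbeat m3
bar 7: v0=D3 v1=B3 v2=D4 downbeat P8
bar 8: v0=E3 v1=E4 v2=G4 downbeat m3
  -> R5 @ bar 0 tick 0 v(0, 2): opens on m3
  -> R1 @ bar 2 tick 0 v(0, 2): F3/F4 P8 -> G3/G4 P8 similar
  -> R2 @ bar 3 tick 0 v(0, 2): G3/G4 P8 -> F3/C4 P5 similar
  -> R3 @ bar 3 tick 0 v(1, 2): B4 above C4
  -> R4 @ bar 3 tick 0 v(0, 1): F3/B4 TT untreated
  -> R3 @ bar 3 tick 1 v(1, 2): B4 above C4
  -> R3 @ bar 3 tick 2 v(1, 2): B4 above C4
  -> R3 @ bar 3 tick 3 v(1, 2): B4 above C4
  -> R1 @ bar 4 tick 0 v(0, 2): F3/C4 P5 -> E3/B3 P5 similar
  -> R2 @ bar 4 tick 0 v(0, 1): F3/B4 TT -> E3/B3 P5 similar
  -> R2 @ bar 4 tick 0 v(1, 2): B4/C4 M7 -> B3/B3 P1 similar
  -> R1 @ bar 5 tick 0 v(0, 2): E3/B3 P5 -> F3/C4 P5 similar
  -> R7 @ bar 7 tick 0 v(1,): F3->B3 leap 6st
  -> R8 @ bar 7 tick 0 v(0, 2): penult P8 not 3rd/6th
  -> R2 @ bar 8 tick 0 v(0, 1): D3/B3 M6 -> E3/E4 P8 similar
  -> R6 @ bar 8 tick 3 v(0, 2): closes on m3

(0, 0, R5, (0, 2))
(2, 0, R1, (0, 2))
(3, 0, R2, (0, 2))
(3, 0, R3, (1, 2))
(3, 0, R4, (0, 1))
(3, 1, R3, (1, 2))
(3, 2, R3, (1, 2))
(3, 3, R3, (1, 2))
(4, 0, R1, (0, 2))
(4, 0, R2, (0, 1))
(4, 0, R2, (1, 2))
(5, 0, R1, (0, 2))
(7, 0, R7, (1,))
(7, 0, R8, (0, 2))
(8, 0, R2, (0, 1))
(8, 3, R6, (0, 2))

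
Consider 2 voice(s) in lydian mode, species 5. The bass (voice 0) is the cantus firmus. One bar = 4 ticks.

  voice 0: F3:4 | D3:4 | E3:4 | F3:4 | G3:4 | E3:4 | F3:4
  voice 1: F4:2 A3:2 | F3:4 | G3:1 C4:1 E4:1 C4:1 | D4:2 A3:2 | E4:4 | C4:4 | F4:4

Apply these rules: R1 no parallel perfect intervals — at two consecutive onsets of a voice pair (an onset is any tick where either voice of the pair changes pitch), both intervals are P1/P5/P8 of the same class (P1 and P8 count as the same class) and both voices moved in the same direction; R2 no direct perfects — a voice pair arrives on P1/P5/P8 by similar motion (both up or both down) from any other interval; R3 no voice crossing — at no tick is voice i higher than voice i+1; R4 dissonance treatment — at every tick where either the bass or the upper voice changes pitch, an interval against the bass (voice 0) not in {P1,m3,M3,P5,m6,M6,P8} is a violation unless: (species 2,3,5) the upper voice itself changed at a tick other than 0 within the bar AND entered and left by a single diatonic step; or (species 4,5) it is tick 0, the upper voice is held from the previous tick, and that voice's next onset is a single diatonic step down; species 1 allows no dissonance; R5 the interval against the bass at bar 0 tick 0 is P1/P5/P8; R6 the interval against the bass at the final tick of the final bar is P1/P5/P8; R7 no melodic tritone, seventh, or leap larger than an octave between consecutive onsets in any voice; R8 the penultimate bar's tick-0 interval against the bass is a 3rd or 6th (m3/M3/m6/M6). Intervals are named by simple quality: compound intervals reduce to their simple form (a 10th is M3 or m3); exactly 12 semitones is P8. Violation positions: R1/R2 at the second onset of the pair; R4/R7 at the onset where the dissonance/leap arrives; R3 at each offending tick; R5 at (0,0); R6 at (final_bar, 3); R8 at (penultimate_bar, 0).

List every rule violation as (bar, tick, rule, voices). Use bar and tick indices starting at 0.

bar 0: v0=F3 v1=F4 downbeat P8
bar 1: v0=D3 v1=F3 downbeat m3
bar 2: v0=E3 v1=G3 downbeat m3
bar 3: v0=F3 v1=D4 downbeat M6
bar 4: v0=G3 v1=E4 downbeat M6
bar 5: v0=E3 v1=C4 downbeat m6
bar 6: v0=F3 v1=F4 downbeat P8
  -> R2 @ bar 6 tick 0 v(0, 1): E3/C4 m6 -> F3/F4 P8 similar

(6, 0, R2, (0, 1))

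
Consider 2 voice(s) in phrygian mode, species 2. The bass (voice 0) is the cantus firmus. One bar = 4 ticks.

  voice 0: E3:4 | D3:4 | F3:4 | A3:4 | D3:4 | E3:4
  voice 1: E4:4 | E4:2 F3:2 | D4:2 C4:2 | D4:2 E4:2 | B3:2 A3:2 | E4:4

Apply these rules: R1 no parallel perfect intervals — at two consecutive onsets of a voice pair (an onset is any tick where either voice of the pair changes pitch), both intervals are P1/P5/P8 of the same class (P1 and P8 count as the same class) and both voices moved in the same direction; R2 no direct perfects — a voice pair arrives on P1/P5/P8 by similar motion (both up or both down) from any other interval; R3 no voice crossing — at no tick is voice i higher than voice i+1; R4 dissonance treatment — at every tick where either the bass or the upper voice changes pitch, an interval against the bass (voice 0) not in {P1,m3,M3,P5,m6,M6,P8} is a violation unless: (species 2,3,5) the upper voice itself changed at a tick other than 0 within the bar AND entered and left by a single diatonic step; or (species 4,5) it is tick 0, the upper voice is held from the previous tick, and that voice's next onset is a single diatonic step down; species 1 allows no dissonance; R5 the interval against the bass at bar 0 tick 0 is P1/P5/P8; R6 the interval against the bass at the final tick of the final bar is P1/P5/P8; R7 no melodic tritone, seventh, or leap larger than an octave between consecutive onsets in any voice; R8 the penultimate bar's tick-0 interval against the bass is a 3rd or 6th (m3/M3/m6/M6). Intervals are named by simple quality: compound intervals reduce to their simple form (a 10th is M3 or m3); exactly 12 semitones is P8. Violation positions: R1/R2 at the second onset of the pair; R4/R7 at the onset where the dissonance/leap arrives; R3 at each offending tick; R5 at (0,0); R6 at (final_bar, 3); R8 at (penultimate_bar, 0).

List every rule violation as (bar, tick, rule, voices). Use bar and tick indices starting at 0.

(1, 0, R4, (0, 1))
(1, 2, R7, (1,))
(3, 0, R4, (0, 1))
(5, 0, R2, (0, 1))

bar 0: v0=E3 v1=E4 downbeat P8
bar 1: v0=D3 v1=E4 downbeat M2
bar 2: v0=F3 v1=D4 downbeat M6
bar 3: v0=A3 v1=D4 downbeat P4
bar 4: v0=D3 v1=B3 downbeat M6
bar 5: v0=E3 v1=E4 downbeat P8
  -> R4 @ bar 1 tick 0 v(0, 1): D3/E4 M2 untreated
  -> R7 @ bar 1 tick 2 v(1,): E4->F3 leap 11st
  -> R4 @ bar 3 tick 0 v(0, 1): A3/D4 P4 untreated
  -> R2 @ bar 5 tick 0 v(0, 1): D3/A3 P5 -> E3/E4 P8 similar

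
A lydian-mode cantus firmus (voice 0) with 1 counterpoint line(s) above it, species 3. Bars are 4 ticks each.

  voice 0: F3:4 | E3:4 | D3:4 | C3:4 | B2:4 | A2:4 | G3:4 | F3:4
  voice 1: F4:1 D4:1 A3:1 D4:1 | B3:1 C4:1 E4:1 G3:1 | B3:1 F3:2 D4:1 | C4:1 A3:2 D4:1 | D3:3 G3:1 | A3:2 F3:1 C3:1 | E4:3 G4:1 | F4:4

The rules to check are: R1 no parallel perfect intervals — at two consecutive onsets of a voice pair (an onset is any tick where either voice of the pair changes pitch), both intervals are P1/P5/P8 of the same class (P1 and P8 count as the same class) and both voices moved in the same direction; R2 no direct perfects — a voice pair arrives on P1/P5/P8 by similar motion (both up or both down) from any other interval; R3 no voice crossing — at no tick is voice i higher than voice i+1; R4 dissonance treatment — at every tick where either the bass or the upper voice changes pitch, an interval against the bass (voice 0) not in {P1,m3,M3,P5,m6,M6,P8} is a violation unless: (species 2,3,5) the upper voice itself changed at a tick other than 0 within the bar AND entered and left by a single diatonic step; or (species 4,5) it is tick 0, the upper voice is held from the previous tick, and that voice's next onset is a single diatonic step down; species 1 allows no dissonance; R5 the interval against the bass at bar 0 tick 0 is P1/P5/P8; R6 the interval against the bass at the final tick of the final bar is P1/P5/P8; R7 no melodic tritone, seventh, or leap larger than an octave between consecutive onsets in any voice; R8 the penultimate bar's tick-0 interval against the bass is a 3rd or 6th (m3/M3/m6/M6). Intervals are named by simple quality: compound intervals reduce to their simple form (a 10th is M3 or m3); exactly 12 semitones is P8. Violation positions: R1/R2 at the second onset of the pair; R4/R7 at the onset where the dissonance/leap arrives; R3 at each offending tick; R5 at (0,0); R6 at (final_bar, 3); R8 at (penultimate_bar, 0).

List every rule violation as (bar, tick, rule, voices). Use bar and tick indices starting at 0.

bar 0: v0=F3 v1=F4 downbeat P8
bar 1: v0=E3 v1=B3 downbeat P5
bar 2: v0=D3 v1=B3 downbeat M6
bar 3: v0=C3 v1=C4 downbeat P8
bar 4: v0=B2 v1=D3 downbeat m3
bar 5: v0=A2 v1=A3 downbeat P8
bar 6: v0=G3 v1=E4 downbeat M6
bar 7: v0=F3 v1=F4 downbeat P8
  -> R2 @ bar 1 tick 0 v(0, 1): F3/D4 M6 -> E3/B3 P5 similar
  -> R7 @ bar 2 tick 1 v(1,): B3->F3 leap 6st
  -> R1 @ bar 3 tick 0 v(0, 1): D3/D4 P8 -> C3/C4 P8 similar
  -> R4 @ bar 3 tick 3 v(0, 1): C3/D4 M2 untreated
  -> R7 @ bar 6 tick 0 v(0,): A2->G3 leap 10st
  -> R7 @ bar 6 tick 0 v(1,): C3->E4 leap 16st
  -> R1 @ bar 7 tick 0 v(0, 1): G3/G4 P8 -> F3/F4 P8 similar

(1, 0, R2, (0, 1))
(2, 1, R7, (1,))
(3, 0, R1, (0, 1))
(3, 3, R4, (0, 1))
(6, 0, R7, (0,))
(6, 0, R7, (1,))
(7, 0, R1, (0, 1))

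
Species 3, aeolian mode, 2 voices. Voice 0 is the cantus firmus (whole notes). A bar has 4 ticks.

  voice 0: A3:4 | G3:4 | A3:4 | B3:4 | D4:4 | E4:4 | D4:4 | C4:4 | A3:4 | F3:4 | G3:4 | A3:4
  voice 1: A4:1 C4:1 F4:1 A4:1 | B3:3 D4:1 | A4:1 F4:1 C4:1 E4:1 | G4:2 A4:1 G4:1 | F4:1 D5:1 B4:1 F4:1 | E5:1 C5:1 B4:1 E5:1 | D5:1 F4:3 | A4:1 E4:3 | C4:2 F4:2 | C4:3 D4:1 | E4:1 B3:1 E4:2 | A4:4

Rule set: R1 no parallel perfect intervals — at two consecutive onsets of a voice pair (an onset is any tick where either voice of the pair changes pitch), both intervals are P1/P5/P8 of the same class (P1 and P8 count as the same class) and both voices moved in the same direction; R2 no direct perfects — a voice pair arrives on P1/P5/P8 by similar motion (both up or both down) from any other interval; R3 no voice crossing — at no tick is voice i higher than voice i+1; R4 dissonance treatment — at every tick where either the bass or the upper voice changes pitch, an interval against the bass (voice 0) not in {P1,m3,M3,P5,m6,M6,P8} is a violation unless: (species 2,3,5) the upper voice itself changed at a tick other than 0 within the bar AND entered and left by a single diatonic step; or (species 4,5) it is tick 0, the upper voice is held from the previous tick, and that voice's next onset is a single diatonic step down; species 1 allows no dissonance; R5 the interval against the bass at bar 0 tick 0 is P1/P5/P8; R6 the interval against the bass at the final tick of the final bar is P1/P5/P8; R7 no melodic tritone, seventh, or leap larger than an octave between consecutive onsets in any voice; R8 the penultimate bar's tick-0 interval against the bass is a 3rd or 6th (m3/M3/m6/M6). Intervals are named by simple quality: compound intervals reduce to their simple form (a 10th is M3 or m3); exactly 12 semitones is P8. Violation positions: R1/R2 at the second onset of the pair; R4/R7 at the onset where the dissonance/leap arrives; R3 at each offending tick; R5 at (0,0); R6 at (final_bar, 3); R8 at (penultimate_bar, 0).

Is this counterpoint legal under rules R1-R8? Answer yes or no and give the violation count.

bar 0: v0=A3 v1=A4 (P8)
bar 1: v0=G3 v1=B3 (M3)
bar 2: v0=A3 v1=A4 (P8)
bar 3: v0=B3 v1=G4 (m6)
bar 4: v0=D4 v1=F4 (m3)
bar 5: v0=E4 v1=E5 (P8)
bar 6: v0=D4 v1=D5 (P8)
bar 7: v0=C4 v1=A4 (M6)
bar 8: v0=A3 v1=C4 (m3)
bar 9: v0=F3 v1=C4 (P5)
bar 10: v0=G3 v1=E4 (M6)
bar 11: v0=A3 v1=A4 (P8)
  R7 @ bar1.0: A4->B3 leap 10st
  R2 @ bar2.0: G3/D4 P5 -> A3/A4 P8 similar
  R7 @ bar4.3: B4->F4 leap 6st
  R2 @ bar5.0: D4/F4 m3 -> E4/E5 P8 similar
  R7 @ bar5.0: F4->E5 leap 11st
  R1 @ bar6.0: E4/E5 P8 -> D4/D5 P8 similar
  R2 @ bar9.0: A3/F4 m6 -> F3/C4 P5 similar
  R2 @ bar11.0: G3/E4 M6 -> A3/A4 P8 similar

No (8 violations)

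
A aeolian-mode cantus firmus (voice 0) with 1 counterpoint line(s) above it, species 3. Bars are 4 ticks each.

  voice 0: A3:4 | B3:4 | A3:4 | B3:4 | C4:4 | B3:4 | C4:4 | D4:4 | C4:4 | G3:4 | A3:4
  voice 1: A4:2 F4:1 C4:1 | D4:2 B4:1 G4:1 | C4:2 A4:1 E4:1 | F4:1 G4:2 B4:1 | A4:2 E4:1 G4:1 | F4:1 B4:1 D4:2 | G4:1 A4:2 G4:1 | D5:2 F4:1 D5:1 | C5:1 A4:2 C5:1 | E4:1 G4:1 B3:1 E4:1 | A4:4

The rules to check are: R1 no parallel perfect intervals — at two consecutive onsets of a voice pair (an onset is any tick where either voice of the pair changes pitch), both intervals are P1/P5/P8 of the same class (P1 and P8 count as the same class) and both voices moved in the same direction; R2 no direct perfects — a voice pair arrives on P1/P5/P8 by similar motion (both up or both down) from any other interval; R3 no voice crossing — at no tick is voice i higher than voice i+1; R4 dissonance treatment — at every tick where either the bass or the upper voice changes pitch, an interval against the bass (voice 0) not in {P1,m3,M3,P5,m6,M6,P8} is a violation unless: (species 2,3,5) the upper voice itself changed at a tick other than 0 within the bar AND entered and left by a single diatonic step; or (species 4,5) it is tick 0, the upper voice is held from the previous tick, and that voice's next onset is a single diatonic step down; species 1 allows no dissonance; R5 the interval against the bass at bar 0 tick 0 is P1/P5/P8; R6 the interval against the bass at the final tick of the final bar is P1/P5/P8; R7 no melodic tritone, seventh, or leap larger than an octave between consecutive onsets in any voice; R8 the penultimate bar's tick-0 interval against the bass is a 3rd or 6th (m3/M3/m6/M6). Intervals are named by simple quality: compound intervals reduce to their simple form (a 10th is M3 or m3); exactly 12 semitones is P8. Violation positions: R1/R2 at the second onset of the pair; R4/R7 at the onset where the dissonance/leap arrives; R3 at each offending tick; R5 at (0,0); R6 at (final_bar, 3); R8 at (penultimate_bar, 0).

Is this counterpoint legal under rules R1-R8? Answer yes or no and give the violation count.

bar 0: v0=A3 v1=A4 (P8)
bar 1: v0=B3 v1=D4 (m3)
bar 2: v0=A3 v1=C4 (m3)
bar 3: v0=B3 v1=F4 (TT)
bar 4: v0=C4 v1=A4 (M6)
bar 5: v0=B3 v1=F4 (TT)
bar 6: v0=C4 v1=G4 (P5)
bar 7: v0=D4 v1=D5 (P8)
bar 8: v0=C4 v1=C5 (P8)
bar 9: v0=G3 v1=E4 (M6)
bar 10: v0=A3 v1=A4 (P8)
  R4 @ bar3.0: B3/F4 TT untreated
  R4 @ bar5.0: B3/F4 TT untreated
  R7 @ bar5.1: F4->B4 leap 6st
  R2 @ bar6.0: B3/D4 m3 -> C4/G4 P5 similar
  R2 @ bar7.0: C4/G4 P5 -> D4/D5 P8 similar
  R1 @ bar8.0: D4/D5 P8 -> C4/C5 P8 similar
  R2 @ bar10.0: G3/E4 M6 -> A3/A4 P8 similar

No (7 violations)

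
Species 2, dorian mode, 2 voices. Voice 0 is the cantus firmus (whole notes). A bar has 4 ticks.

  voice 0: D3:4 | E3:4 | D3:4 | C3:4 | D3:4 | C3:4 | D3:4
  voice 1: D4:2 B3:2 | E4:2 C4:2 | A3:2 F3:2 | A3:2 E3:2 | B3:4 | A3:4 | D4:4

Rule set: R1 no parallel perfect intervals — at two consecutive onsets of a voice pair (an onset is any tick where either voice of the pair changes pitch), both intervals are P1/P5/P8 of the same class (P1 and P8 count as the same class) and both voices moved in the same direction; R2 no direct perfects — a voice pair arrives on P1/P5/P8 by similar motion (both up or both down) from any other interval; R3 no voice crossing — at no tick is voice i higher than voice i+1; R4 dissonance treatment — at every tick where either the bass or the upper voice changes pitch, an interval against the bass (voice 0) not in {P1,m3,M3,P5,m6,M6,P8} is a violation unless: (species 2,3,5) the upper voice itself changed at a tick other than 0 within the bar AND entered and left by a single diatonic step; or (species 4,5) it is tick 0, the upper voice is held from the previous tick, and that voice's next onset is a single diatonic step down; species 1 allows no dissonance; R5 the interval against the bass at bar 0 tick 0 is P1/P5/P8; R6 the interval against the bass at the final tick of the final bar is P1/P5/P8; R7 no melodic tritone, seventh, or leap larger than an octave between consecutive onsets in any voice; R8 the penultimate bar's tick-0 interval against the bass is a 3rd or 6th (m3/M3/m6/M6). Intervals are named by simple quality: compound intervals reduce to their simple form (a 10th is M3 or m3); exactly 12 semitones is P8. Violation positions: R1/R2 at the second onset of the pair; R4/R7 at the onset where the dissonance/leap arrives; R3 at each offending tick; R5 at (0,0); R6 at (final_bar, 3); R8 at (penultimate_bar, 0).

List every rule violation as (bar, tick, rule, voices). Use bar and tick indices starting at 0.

(1, 0, R2, (0, 1))
(2, 0, R2, (0, 1))
(6, 0, R2, (0, 1))

bar 0: v0=D3 v1=D4 downbeat P8
bar 1: v0=E3 v1=E4 downbeat P8
bar 2: v0=D3 v1=A3 downbeat P5
bar 3: v0=C3 v1=A3 downbeat M6
bar 4: v0=D3 v1=B3 downbeat M6
bar 5: v0=C3 v1=A3 downbeat M6
bar 6: v0=D3 v1=D4 downbeat P8
  -> R2 @ bar 1 tick 0 v(0, 1): D3/B3 M6 -> E3/E4 P8 similar
  -> R2 @ bar 2 tick 0 v(0, 1): E3/C4 m6 -> D3/A3 P5 similar
  -> R2 @ bar 6 tick 0 v(0, 1): C3/A3 M6 -> D3/D4 P8 similar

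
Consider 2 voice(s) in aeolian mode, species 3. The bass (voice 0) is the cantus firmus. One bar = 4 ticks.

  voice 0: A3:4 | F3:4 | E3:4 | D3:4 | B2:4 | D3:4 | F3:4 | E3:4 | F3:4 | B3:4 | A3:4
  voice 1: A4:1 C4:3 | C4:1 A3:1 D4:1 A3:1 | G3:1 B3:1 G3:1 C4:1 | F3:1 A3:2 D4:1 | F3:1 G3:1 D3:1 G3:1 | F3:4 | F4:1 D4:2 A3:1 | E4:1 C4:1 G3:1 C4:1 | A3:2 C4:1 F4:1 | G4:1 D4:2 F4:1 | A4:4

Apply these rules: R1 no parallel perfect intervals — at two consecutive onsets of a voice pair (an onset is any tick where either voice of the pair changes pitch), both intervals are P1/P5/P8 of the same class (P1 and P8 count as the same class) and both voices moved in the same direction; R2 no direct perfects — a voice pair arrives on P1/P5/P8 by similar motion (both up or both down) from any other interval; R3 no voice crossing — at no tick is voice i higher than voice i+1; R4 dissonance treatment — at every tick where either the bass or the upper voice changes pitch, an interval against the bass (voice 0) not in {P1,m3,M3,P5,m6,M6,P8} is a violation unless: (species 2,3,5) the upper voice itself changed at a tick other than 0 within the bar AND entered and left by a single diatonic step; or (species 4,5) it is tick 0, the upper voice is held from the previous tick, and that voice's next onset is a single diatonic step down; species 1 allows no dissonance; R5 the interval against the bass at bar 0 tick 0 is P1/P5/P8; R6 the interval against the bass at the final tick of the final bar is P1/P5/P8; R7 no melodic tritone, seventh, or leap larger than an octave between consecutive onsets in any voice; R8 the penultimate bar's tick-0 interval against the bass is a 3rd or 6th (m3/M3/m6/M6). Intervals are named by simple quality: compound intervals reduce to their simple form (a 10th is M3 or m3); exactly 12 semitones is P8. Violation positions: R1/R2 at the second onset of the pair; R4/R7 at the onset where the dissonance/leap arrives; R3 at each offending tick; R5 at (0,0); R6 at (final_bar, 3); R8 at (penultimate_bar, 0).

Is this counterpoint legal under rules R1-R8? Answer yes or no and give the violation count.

bar 0: v0=A3 v1=A4 (P8)
bar 1: v0=F3 v1=C4 (P5)
bar 2: v0=E3 v1=G3 (m3)
bar 3: v0=D3 v1=F3 (m3)
bar 4: v0=B2 v1=F3 (TT)
bar 5: v0=D3 v1=F3 (m3)
bar 6: v0=F3 v1=F4 (P8)
bar 7: v0=E3 v1=E4 (P8)
bar 8: v0=F3 v1=A3 (M3)
bar 9: v0=B3 v1=G4 (m6)
bar 10: v0=A3 v1=A4 (P8)
  R4 @ bar4.0: B2/F3 TT untreated
  R2 @ bar6.0: D3/F3 m3 -> F3/F4 P8 similar
  R7 @ bar9.0: F3->B3 leap 6st
  R4 @ bar9.3: B3/F4 TT untreated

No (4 violations)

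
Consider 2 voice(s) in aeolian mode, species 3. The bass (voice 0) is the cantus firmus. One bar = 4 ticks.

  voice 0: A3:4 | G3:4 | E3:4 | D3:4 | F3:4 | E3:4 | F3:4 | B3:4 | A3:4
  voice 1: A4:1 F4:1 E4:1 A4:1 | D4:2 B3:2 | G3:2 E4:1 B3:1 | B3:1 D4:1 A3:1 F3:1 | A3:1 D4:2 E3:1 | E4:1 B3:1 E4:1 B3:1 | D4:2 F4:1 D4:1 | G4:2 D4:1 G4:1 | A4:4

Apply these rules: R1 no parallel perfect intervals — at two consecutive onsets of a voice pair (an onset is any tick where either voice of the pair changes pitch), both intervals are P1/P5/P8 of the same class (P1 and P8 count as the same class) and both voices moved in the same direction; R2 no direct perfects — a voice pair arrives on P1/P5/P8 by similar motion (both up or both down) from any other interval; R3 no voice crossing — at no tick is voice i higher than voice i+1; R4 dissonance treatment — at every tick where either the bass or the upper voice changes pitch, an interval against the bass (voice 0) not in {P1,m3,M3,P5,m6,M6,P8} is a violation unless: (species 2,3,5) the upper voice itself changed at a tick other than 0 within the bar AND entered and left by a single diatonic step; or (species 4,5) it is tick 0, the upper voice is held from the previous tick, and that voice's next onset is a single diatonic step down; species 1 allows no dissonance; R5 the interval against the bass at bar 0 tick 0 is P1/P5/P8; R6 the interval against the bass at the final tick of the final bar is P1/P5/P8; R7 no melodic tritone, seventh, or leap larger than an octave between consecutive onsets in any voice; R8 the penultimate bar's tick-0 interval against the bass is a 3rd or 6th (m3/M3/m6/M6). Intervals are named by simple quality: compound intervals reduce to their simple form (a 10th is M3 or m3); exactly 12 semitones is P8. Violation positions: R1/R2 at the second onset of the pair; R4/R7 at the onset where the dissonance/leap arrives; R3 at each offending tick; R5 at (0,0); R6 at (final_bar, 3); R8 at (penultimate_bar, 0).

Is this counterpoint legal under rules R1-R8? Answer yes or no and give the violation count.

No (5 violations)

bar 0: v0=A3 v1=A4 (P8)
bar 1: v0=G3 v1=D4 (P5)
bar 2: v0=E3 v1=G3 (m3)
bar 3: v0=D3 v1=B3 (M6)
bar 4: v0=F3 v1=A3 (M3)
bar 5: v0=E3 v1=E4 (P8)
bar 6: v0=F3 v1=D4 (M6)
bar 7: v0=B3 v1=G4 (m6)
bar 8: v0=A3 v1=A4 (P8)
  R2 @ bar1.0: A3/A4 P8 -> G3/D4 P5 similar
  R3 @ bar4.3: F3 above E3
  R4 @ bar4.3: F3/E3 m2 untreated
  R7 @ bar4.3: D4->E3 leap 10st
  R7 @ bar7.0: F3->B3 leap 6st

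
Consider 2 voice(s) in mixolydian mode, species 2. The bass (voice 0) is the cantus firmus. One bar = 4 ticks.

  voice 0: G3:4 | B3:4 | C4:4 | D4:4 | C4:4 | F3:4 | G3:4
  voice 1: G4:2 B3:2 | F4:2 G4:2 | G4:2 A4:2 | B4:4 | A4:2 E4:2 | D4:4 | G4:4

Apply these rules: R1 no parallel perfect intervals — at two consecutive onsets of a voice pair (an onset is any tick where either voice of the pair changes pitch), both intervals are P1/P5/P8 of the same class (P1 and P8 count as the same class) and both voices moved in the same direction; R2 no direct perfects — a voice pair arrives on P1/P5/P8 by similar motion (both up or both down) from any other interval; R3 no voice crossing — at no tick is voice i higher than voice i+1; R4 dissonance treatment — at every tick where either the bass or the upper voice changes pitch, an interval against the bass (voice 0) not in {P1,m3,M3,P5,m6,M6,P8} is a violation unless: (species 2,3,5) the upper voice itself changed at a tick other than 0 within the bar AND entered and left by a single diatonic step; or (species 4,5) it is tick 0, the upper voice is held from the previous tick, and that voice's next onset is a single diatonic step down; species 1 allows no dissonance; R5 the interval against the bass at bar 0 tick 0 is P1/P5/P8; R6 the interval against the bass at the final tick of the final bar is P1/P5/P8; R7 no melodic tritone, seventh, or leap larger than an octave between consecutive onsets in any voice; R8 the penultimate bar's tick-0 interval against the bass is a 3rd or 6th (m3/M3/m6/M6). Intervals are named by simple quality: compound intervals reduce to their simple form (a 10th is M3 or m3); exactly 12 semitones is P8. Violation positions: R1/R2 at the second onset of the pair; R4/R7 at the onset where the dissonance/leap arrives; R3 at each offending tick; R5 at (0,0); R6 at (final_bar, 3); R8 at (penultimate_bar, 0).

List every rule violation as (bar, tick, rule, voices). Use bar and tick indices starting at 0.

bar 0: v0=G3 v1=G4 downbeat P8
bar 1: v0=B3 v1=F4 downbeat TT
bar 2: v0=C4 v1=G4 downbeat P5
bar 3: v0=D4 v1=B4 downbeat M6
bar 4: v0=C4 v1=A4 downbeat M6
bar 5: v0=F3 v1=D4 downbeat M6
bar 6: v0=G3 v1=G4 downbeat P8
  -> R4 @ bar 1 tick 0 v(0, 1): B3/F4 TT untreated
  -> R7 @ bar 1 tick 0 v(1,): B3->F4 leap 6st
  -> R2 @ bar 6 tick 0 v(0, 1): F3/D4 M6 -> G3/G4 P8 similar

(1, 0, R4, (0, 1))
(1, 0, R7, (1,))
(6, 0, R2, (0, 1))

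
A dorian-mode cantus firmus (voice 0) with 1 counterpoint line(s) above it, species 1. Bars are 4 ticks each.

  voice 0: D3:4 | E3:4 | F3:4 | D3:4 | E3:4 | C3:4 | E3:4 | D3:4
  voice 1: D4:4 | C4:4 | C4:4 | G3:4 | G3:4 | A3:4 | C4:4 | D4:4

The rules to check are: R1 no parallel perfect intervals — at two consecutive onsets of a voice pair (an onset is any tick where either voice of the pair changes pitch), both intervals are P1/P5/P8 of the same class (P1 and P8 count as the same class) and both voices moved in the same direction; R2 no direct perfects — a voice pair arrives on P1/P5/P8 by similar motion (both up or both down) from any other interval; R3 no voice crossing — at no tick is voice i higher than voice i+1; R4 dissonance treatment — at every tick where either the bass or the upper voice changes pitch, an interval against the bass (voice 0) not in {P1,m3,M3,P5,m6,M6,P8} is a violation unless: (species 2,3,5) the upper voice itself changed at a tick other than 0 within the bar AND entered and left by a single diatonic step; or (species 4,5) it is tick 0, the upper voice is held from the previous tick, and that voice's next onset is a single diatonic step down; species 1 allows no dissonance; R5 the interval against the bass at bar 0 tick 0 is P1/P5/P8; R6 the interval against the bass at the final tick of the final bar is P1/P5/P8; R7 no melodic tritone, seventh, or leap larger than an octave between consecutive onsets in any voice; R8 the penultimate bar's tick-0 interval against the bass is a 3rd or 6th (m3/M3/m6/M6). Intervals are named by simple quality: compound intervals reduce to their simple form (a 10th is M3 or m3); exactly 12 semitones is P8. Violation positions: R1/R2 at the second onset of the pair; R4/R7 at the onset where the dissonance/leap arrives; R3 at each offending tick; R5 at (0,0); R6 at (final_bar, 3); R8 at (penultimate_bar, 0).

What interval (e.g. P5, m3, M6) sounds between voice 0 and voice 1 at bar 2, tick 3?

P5

voice 0=F3 voice 1=C4 -> P5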